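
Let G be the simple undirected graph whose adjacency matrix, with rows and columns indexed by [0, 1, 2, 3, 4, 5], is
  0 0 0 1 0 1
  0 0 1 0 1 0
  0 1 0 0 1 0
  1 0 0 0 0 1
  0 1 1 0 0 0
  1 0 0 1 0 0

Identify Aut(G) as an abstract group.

D_3 ≀ Z_2

G has two connected components, {0, 3, 5} and {1, 2, 4}; each is 2-regular, so G = C_3 ⊔ C_3. Aut of a disjoint union of two copies of C_3 is the wreath product D_3 ≀ Z_2, of order 2·6² = 72.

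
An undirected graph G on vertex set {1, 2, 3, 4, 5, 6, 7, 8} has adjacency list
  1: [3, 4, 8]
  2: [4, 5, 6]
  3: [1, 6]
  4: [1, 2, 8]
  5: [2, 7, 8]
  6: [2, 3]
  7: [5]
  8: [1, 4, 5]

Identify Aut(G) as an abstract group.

1

The degree sequence is [3, 3, 2, 3, 3, 2, 1, 3]. Checking the degree-preserving permutations of the vertex set shows that none except the identity preserves every edge, so Aut(G) is trivial.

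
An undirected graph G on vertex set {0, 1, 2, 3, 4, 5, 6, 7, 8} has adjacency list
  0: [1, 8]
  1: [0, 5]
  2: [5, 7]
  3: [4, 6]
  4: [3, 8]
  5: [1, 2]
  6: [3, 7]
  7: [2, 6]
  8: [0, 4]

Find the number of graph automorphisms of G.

18

G is 2-regular and connected on 9 vertices, i.e. the cycle C_9. C_9 has 9 rotations and 9 reflections, so Aut(C_9) ≅ D_9 of order 18.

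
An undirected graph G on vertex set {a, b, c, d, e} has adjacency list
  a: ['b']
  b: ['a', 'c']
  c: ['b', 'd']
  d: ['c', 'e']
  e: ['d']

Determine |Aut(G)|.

2

The degree sequence is [1, 2, 2, 2, 1]; the two degree-1 vertices a and e are the ends of a path, so G = P_5. The only nontrivial automorphism of a path is the end-to-end reflection, so Aut(G) ≅ Z_2.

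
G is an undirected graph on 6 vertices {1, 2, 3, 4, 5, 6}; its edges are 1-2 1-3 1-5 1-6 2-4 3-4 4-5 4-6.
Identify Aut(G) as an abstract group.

The vertices split by degree into {1, 4} (degree 4) and {2, 3, 5, 6} (degree 2); every edge runs between the two parts, so G is the complete bipartite graph K_{2,4}. The parts have unequal sizes, so no automorphism swaps them; each part is permuted independently, giving S_2 × S_4 of order 2!·4! = 48.

S_2 × S_4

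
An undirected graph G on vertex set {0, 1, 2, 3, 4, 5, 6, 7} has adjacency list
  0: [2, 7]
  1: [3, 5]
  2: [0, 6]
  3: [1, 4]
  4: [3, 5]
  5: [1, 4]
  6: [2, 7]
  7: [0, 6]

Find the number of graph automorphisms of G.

G has two connected components, {0, 2, 6, 7} and {1, 3, 4, 5}; each is 2-regular, so G = C_4 ⊔ C_4. With two isomorphic components, Aut(G) = Aut(C_4) ≀ S_2 = (D_4 × D_4) ⋊ Z_2: permute each cycle by D_4, then optionally swap the two cycles. Order 2·(2·4)² = 128.

128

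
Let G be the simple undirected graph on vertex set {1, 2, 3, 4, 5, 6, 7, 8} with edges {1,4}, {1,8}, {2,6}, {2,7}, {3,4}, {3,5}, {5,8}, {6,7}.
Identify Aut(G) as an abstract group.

D_3 × D_5

G has two connected components, {1, 3, 4, 5, 8} and {2, 6, 7}; each is 2-regular, so G = C_5 ⊔ C_3. The components are non-isomorphic (different sizes), so Aut(G) = Aut(C_3) × Aut(C_5) = D_3 × D_5 of order 6·10 = 60.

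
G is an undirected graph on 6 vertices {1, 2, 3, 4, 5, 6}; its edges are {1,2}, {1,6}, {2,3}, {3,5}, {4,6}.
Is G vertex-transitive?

No

Automorphisms preserve degree, but G has vertices of degree 1 and vertices of degree 2; no automorphism maps one to the other, so G is not vertex-transitive.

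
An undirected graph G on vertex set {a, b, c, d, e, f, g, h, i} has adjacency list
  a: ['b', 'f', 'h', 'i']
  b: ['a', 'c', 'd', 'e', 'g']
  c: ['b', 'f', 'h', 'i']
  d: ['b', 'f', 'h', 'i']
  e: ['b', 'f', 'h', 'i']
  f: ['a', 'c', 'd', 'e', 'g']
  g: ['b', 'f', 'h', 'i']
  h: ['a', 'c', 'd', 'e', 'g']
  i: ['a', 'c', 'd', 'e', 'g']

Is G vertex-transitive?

Automorphisms preserve degree, but G has vertices of degree 4 and vertices of degree 5; no automorphism maps one to the other, so G is not vertex-transitive.

No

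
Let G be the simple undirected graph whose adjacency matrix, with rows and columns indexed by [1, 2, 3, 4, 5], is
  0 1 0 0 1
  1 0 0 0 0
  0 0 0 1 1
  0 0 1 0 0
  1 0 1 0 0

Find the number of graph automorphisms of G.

2

The degree sequence is [2, 1, 2, 1, 2]; the two degree-1 vertices 2 and 4 are the ends of a path, so G = P_5. A path has exactly one nontrivial symmetry — reversal — giving Aut(G) of order 2.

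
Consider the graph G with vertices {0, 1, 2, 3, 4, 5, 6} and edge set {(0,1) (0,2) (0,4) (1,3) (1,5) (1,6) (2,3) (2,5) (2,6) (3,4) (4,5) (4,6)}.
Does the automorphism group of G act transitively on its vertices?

Automorphisms preserve degree, but G has vertices of degree 3 and vertices of degree 4; no automorphism maps one to the other, so G is not vertex-transitive.

No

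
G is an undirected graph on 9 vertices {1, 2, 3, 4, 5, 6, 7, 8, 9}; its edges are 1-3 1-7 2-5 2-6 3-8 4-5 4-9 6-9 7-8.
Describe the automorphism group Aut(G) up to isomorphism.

G has two connected components, {2, 4, 5, 6, 9} and {1, 3, 7, 8}; each is 2-regular, so G = C_5 ⊔ C_4. The components are non-isomorphic (different sizes), so Aut(G) = Aut(C_4) × Aut(C_5) = D_4 × D_5 of order 8·10 = 80.

D_4 × D_5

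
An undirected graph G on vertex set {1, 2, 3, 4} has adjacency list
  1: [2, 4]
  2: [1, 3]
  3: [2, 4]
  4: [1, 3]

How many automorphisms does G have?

G is 2-regular and connected on 4 vertices, i.e. the cycle C_4. C_4 has 4 rotations and 4 reflections, so Aut(C_4) ≅ D_4 of order 8.

8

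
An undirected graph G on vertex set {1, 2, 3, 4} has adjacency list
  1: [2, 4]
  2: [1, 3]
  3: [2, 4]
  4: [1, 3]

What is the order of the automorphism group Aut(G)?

8

G is 2-regular and bipartite with parts {2, 4} and {1, 3} (each part is independent and every cross-pair is an edge), so G = K_{2,2}. Aut(K_{2,2}) is the wreath product S_2 ≀ Z_2: permute within each part, then optionally swap the parts; |Aut| = 2·(2!)² = 8.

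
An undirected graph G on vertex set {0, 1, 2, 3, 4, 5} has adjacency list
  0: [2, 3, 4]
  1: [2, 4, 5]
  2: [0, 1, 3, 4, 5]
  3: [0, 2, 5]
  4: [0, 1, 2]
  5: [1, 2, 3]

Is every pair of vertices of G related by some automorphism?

No

Vertex 2 is the only vertex of degree 5, so every automorphism fixes it; G is not vertex-transitive.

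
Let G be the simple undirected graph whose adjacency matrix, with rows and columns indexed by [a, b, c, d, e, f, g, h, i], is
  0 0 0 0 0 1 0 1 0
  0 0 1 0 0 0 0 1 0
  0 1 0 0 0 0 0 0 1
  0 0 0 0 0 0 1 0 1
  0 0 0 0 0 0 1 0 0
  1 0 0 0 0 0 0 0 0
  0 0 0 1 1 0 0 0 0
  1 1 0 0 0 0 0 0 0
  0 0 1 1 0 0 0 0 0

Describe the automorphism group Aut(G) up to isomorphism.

C_2

The degree sequence is [2, 2, 2, 2, 1, 1, 2, 2, 2]; the two degree-1 vertices e and f are the ends of a path, so G = P_9. The only nontrivial automorphism of a path is the end-to-end reflection, so Aut(G) ≅ Z_2.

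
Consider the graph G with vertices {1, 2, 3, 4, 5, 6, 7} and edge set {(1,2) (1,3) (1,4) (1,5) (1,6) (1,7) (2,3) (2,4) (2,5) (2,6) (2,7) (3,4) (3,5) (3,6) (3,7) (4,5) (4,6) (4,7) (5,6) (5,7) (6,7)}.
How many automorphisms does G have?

5040

All 7 vertices are pairwise adjacent: G = K_7. Any permutation of the 7 vertices preserves K_7, so Aut(K_7) = S_7 of order 7! = 5040.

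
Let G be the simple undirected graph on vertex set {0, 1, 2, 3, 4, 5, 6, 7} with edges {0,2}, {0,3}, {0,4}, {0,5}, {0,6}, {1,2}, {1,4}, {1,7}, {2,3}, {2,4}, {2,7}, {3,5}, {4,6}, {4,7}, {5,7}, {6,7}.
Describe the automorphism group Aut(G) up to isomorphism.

the trivial group

The degree sequence is [5, 3, 5, 3, 5, 3, 3, 5]. Checking the degree-preserving permutations of the vertex set shows that none except the identity preserves every edge, so Aut(G) is trivial.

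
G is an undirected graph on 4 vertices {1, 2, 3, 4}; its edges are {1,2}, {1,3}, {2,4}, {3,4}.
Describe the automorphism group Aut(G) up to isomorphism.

the dihedral group of order 8

G is 2-regular and bipartite on 2^2 = 4 vertices with girth 4; it is the hypercube graph Q_2. The symmetry group of the 2-cube is the hyperoctahedral group B_2 = Z_2 ≀ S_2, of order 2^2·2! = 8.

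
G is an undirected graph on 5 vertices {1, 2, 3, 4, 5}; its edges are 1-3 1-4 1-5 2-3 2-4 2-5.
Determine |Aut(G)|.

12

The vertices split by degree into {1, 2} (degree 3) and {3, 4, 5} (degree 2); every edge runs between the two parts, so G is the complete bipartite graph K_{2,3}. The parts have unequal sizes, so no automorphism swaps them; each part is permuted independently, giving S_3 × S_2 of order 3!·2! = 12.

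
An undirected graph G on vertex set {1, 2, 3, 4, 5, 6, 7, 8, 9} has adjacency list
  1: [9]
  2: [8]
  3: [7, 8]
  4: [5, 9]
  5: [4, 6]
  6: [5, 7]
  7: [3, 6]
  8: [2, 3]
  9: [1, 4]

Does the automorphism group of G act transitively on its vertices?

Automorphisms preserve degree, but G has vertices of degree 1 and vertices of degree 2; no automorphism maps one to the other, so G is not vertex-transitive.

No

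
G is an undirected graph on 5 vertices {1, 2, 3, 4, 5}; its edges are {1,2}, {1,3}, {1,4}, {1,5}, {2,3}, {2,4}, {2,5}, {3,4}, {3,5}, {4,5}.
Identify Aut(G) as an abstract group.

Every vertex has degree 4, so G is the complete graph K_5. Every bijection on the vertex set is an automorphism of K_5; hence Aut(K_5) ≅ S_5, order 120.

S_5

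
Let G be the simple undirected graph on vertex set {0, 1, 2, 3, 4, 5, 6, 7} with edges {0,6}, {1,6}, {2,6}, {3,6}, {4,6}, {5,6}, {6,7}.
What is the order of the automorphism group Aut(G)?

Vertex 6 has degree 7 and every other vertex has degree 1, so G is the star K_{1,7} with centre 6. Any automorphism fixes the centre and permutes the 7 leaves freely, so Aut(G) ≅ S_7 of order 7! = 5040.

5040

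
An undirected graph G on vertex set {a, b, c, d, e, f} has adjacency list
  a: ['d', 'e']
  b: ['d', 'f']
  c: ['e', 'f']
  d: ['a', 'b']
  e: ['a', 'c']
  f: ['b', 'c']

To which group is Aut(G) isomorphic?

D_6

Every vertex has degree 2 and the graph is connected, so G is the 6-cycle C_6. The automorphisms of the 6-cycle are exactly the symmetries of a regular 6-gon: the dihedral group D_6, |D_6| = 12.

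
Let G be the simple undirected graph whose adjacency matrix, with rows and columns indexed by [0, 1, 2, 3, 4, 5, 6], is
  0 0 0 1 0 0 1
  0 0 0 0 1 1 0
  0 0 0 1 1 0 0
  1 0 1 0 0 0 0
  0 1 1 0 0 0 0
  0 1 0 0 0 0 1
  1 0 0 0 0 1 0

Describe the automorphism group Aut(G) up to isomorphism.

G is 2-regular and connected on 7 vertices, i.e. the cycle C_7. C_7 has 7 rotations and 7 reflections, so Aut(C_7) ≅ D_7 of order 14.

D_7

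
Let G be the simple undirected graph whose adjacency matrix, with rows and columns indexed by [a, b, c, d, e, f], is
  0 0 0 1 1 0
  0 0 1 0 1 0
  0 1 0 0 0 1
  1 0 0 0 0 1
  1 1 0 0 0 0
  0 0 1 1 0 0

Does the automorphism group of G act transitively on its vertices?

Yes

Every vertex has degree 2 and the graph is connected, so G is the 6-cycle C_6. C_6 has 6 rotations and 6 reflections, so Aut(C_6) ≅ D_6 of order 12. Under this action every vertex can be carried to every other, so G is vertex-transitive.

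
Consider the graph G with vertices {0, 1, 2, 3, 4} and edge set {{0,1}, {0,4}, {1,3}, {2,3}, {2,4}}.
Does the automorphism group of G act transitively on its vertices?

Yes

Every vertex has degree 2 and the graph is connected, so G is the 5-cycle C_5. C_5 has 5 rotations and 5 reflections, so Aut(C_5) ≅ D_5 of order 10. This group acts transitively on the 5 vertices.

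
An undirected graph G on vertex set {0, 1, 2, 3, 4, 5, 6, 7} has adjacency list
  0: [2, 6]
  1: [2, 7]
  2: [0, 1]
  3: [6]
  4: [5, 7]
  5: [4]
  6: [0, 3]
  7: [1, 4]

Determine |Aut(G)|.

2

The degree sequence is [2, 2, 2, 1, 2, 1, 2, 2]; the two degree-1 vertices 3 and 5 are the ends of a path, so G = P_8. The only nontrivial automorphism of a path is the end-to-end reflection, so Aut(G) ≅ Z_2.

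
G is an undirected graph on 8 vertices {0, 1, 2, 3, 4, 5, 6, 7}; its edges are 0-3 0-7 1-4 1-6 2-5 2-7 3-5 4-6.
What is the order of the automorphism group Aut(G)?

G has two connected components, {0, 2, 3, 5, 7} and {1, 4, 6}; each is 2-regular, so G = C_5 ⊔ C_3. The components are non-isomorphic (different sizes), so Aut(G) = Aut(C_3) × Aut(C_5) = D_3 × D_5 of order 6·10 = 60.

60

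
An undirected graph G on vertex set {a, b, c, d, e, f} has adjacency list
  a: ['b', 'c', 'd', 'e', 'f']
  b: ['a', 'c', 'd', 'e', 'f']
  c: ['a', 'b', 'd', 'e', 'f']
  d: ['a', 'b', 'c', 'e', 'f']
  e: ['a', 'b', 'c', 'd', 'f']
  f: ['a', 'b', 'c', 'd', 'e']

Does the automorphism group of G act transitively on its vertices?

All 6 vertices are pairwise adjacent: G = K_6. Every bijection on the vertex set is an automorphism of K_6; hence Aut(K_6) ≅ S_6, order 720. This group acts transitively on the 6 vertices.

Yes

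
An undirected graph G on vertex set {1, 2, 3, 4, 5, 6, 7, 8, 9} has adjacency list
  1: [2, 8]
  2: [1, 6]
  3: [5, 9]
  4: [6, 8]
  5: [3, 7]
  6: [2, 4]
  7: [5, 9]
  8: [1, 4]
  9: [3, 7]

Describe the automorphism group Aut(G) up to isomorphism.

D_4 × D_5

G has two connected components, {1, 2, 4, 6, 8} and {3, 5, 7, 9}; each is 2-regular, so G = C_5 ⊔ C_4. The components are non-isomorphic (different sizes), so Aut(G) = Aut(C_4) × Aut(C_5) = D_4 × D_5 of order 8·10 = 80.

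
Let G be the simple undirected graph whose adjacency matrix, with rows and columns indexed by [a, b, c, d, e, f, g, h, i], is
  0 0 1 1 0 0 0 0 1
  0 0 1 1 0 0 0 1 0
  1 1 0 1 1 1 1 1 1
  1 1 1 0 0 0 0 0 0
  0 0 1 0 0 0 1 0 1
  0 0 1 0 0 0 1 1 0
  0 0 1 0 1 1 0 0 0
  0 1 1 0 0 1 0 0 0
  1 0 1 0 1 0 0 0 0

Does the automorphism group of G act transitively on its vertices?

Vertex c is the only vertex of degree 8, so every automorphism fixes it; G is not vertex-transitive.

No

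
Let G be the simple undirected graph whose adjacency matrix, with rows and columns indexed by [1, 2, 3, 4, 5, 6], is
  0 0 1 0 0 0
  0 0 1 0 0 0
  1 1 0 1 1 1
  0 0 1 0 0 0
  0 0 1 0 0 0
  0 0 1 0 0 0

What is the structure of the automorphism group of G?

Vertex 3 has degree 5 and every other vertex has degree 1, so G is the star K_{1,5} with centre 3. Any automorphism fixes the centre and permutes the 5 leaves freely, so Aut(G) ≅ S_5 of order 5! = 120.

the symmetric group on 5 letters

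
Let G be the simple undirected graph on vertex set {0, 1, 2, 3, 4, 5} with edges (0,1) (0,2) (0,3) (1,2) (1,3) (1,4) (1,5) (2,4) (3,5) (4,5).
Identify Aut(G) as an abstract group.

the dihedral group of order 10

Vertex 1 is the unique vertex of degree 5; the remaining 5 vertices each have degree 3 and induce a cycle, so G is the wheel on 6 vertices with hub 1. With the hub fixed, the remaining symmetry is that of the rim cycle C_5, giving the dihedral group D_5.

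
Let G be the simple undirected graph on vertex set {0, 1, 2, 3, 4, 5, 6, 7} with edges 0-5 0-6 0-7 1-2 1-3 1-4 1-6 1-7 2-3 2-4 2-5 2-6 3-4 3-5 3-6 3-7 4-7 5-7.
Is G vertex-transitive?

No

Vertex 0 is the only vertex of degree 3, so every automorphism fixes it; G is not vertex-transitive.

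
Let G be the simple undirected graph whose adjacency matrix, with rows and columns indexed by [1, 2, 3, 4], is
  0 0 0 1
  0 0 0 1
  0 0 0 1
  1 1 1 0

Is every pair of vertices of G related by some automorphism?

No

Vertex 4 is the only vertex of degree 3, so every automorphism fixes it; G is not vertex-transitive.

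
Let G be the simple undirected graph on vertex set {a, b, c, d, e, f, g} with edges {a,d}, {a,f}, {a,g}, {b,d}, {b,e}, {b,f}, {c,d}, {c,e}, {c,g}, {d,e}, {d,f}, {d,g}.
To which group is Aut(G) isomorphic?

Vertex d is the unique vertex of degree 6; the remaining 6 vertices each have degree 3 and induce a cycle, so G is the wheel on 7 vertices with hub d. Every automorphism fixes the hub and acts on the rim 6-cycle, so Aut(G) ≅ Aut(C_6) = D_6 of order 12.

the dihedral group of order 12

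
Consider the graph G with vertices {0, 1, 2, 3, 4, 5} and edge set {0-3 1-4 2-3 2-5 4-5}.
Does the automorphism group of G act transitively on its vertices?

Automorphisms preserve degree, but G has vertices of degree 1 and vertices of degree 2; no automorphism maps one to the other, so G is not vertex-transitive.

No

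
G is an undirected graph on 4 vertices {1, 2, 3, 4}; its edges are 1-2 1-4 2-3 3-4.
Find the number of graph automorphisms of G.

G is 2-regular and connected on 4 vertices, i.e. the cycle C_4. C_4 has 4 rotations and 4 reflections, so Aut(C_4) ≅ D_4 of order 8.

8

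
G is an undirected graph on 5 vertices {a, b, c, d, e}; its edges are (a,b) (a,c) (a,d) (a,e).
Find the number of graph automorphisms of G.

Vertex a has degree 4 and every other vertex has degree 1, so G is the star K_{1,4} with centre a. The 4 leaves are pairwise interchangeable while the centre is fixed, giving Aut(G) = S_4.

24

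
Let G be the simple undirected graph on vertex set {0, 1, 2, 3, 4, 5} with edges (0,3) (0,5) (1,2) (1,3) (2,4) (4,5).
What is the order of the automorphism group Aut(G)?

12

Every vertex has degree 2 and the graph is connected, so G is the 6-cycle C_6. C_6 has 6 rotations and 6 reflections, so Aut(C_6) ≅ D_6 of order 12.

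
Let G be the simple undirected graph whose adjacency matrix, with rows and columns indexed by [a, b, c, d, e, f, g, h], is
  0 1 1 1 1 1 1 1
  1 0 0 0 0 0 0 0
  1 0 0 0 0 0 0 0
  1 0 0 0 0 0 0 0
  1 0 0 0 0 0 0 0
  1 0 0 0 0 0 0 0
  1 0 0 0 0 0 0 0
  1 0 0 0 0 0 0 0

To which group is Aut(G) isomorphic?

the symmetric group on 7 letters

Vertex a has degree 7 and every other vertex has degree 1, so G is the star K_{1,7} with centre a. Any automorphism fixes the centre and permutes the 7 leaves freely, so Aut(G) ≅ S_7 of order 7! = 5040.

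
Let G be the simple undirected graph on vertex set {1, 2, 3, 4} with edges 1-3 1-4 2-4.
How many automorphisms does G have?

2

The degree sequence is [2, 1, 1, 2]; the two degree-1 vertices 2 and 3 are the ends of a path, so G = P_4. A path has exactly one nontrivial symmetry — reversal — giving Aut(G) of order 2.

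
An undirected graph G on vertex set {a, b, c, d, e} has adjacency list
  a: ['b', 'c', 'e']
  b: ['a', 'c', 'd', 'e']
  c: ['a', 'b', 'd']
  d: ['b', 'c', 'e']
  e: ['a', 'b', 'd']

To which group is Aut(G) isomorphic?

D_4

Vertex b is the unique vertex of degree 4; the remaining 4 vertices each have degree 3 and induce a cycle, so G is the wheel on 5 vertices with hub b. Every automorphism fixes the hub and acts on the rim 4-cycle, so Aut(G) ≅ Aut(C_4) = D_4 of order 8.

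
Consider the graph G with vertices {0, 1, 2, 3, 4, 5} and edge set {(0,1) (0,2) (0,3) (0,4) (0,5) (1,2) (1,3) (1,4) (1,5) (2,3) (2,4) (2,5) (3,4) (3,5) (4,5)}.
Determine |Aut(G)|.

Every vertex has degree 5, so G is the complete graph K_6. Any permutation of the 6 vertices preserves K_6, so Aut(K_6) = S_6 of order 6! = 720.

720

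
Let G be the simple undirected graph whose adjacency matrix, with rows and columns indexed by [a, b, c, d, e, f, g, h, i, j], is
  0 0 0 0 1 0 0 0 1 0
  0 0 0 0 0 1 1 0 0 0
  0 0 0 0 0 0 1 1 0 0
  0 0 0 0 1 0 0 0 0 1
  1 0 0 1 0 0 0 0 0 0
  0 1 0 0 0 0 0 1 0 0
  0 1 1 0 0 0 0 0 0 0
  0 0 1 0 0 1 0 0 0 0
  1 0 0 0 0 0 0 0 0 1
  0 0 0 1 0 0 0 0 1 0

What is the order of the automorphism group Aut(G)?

G has two connected components, {b, c, f, g, h} and {a, d, e, i, j}; each is 2-regular, so G = C_5 ⊔ C_5. Aut of a disjoint union of two copies of C_5 is the wreath product D_5 ≀ Z_2, of order 2·10² = 200.

200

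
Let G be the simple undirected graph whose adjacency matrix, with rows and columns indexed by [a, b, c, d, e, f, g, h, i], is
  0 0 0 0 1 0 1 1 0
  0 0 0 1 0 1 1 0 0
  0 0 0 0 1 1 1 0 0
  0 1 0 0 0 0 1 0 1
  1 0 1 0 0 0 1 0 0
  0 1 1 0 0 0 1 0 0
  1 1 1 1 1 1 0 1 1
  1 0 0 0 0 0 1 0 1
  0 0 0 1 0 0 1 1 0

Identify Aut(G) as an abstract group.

Vertex g is the unique vertex of degree 8; the remaining 8 vertices each have degree 3 and induce a cycle, so G is the wheel on 9 vertices with hub g. Every automorphism fixes the hub and acts on the rim 8-cycle, so Aut(G) ≅ Aut(C_8) = D_8 of order 16.

the dihedral group of order 16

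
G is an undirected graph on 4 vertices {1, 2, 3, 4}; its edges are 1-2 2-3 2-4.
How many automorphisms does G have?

Vertex 2 has degree 3 and every other vertex has degree 1, so G is the star K_{1,3} with centre 2. Any automorphism fixes the centre and permutes the 3 leaves freely, so Aut(G) ≅ S_3 of order 3! = 6.

6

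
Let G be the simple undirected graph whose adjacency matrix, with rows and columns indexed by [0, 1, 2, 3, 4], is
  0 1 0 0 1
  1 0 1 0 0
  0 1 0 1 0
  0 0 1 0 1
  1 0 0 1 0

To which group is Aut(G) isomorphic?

D_5

G is 2-regular and connected on 5 vertices, i.e. the cycle C_5. The automorphisms of the 5-cycle are exactly the symmetries of a regular 5-gon: the dihedral group D_5, |D_5| = 10.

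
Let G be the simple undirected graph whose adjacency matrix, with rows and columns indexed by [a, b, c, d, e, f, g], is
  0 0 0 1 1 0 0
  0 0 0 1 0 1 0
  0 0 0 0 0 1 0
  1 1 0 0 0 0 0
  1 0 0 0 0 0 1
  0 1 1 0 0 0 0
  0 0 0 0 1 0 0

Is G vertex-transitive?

Automorphisms preserve degree, but G has vertices of degree 1 and vertices of degree 2; no automorphism maps one to the other, so G is not vertex-transitive.

No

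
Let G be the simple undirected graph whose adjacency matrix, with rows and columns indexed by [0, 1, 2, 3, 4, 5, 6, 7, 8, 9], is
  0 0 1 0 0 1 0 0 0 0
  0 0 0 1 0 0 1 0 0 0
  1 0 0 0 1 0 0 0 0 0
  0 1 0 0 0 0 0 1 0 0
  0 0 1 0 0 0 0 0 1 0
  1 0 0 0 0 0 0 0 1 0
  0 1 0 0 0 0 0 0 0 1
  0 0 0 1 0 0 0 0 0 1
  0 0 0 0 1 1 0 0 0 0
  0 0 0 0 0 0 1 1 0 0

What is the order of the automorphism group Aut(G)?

G has two connected components, {1, 3, 6, 7, 9} and {0, 2, 4, 5, 8}; each is 2-regular, so G = C_5 ⊔ C_5. With two isomorphic components, Aut(G) = Aut(C_5) ≀ S_2 = (D_5 × D_5) ⋊ Z_2: permute each cycle by D_5, then optionally swap the two cycles. Order 2·(2·5)² = 200.

200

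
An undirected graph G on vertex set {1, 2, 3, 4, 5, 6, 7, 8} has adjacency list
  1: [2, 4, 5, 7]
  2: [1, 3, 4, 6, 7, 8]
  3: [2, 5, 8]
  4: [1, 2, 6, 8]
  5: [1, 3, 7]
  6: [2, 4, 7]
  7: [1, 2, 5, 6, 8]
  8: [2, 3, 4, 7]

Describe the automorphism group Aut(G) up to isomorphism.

the trivial group

The degree sequence is [4, 6, 3, 4, 3, 3, 5, 4]. Checking the degree-preserving permutations of the vertex set shows that none except the identity preserves every edge, so Aut(G) is trivial.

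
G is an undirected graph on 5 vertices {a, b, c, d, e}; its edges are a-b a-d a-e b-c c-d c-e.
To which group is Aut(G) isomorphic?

The vertices split by degree into {a, c} (degree 3) and {b, d, e} (degree 2); every edge runs between the two parts, so G is the complete bipartite graph K_{2,3}. Automorphisms preserve the bipartition setwise (since the parts differ in size) and act as S_2 × S_3 within it; |Aut| = 12.

S_2 × S_3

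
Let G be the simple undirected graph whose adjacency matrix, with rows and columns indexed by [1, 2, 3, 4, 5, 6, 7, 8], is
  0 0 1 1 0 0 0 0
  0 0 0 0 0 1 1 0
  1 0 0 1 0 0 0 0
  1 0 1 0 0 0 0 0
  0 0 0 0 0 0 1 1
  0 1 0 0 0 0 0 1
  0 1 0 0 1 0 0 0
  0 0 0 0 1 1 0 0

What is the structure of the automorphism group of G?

D_5 × D_3

G has two connected components, {2, 5, 6, 7, 8} and {1, 3, 4}; each is 2-regular, so G = C_5 ⊔ C_3. The components are non-isomorphic (different sizes), so Aut(G) = Aut(C_5) × Aut(C_3) = D_5 × D_3 of order 10·6 = 60.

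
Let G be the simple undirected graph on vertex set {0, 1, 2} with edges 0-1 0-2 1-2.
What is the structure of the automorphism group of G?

Every vertex has degree 2, so G is the complete graph K_3. Every bijection on the vertex set is an automorphism of K_3; hence Aut(K_3) ≅ S_3, order 6.

S_3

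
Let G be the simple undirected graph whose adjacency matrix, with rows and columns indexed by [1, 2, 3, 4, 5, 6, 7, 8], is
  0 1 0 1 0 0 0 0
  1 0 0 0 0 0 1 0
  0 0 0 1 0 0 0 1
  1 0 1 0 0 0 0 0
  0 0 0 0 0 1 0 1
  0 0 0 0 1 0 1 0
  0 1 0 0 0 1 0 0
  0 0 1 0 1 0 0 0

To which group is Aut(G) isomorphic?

D_8

G is 2-regular and connected on 8 vertices, i.e. the cycle C_8. The automorphisms of the 8-cycle are exactly the symmetries of a regular 8-gon: the dihedral group D_8, |D_8| = 16.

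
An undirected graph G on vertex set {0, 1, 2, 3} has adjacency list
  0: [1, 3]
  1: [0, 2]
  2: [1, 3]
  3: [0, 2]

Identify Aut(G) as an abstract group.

Every vertex has degree 2 and the graph is connected, so G is the 4-cycle C_4. The automorphisms of the 4-cycle are exactly the symmetries of a regular 4-gon: the dihedral group D_4, |D_4| = 8.

D_4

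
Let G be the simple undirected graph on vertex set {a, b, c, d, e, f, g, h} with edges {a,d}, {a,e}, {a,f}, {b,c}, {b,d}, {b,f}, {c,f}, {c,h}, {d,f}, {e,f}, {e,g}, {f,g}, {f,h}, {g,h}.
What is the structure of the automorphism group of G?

Vertex f is the unique vertex of degree 7; the remaining 7 vertices each have degree 3 and induce a cycle, so G is the wheel on 8 vertices with hub f. Every automorphism fixes the hub and acts on the rim 7-cycle, so Aut(G) ≅ Aut(C_7) = D_7 of order 14.

the dihedral group of order 14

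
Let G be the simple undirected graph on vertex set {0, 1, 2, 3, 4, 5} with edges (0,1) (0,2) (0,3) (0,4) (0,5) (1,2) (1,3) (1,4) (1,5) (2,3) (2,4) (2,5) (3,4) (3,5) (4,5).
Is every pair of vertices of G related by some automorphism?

Yes

All 6 vertices are pairwise adjacent: G = K_6. Every bijection on the vertex set is an automorphism of K_6; hence Aut(K_6) ≅ S_6, order 720. This group acts transitively on the 6 vertices.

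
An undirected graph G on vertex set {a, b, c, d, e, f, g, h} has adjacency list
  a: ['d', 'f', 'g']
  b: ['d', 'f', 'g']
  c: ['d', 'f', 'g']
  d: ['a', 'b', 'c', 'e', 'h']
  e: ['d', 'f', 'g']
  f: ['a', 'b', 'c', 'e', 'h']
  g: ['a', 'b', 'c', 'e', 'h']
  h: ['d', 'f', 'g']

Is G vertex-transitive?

No

Automorphisms preserve degree, but G has vertices of degree 3 and vertices of degree 5; no automorphism maps one to the other, so G is not vertex-transitive.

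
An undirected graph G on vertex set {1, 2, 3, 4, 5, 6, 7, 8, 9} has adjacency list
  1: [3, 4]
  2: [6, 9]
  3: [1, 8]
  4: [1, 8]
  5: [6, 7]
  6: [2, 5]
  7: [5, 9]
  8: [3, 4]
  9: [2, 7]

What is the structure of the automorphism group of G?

D_5 × D_4

G has two connected components, {2, 5, 6, 7, 9} and {1, 3, 4, 8}; each is 2-regular, so G = C_5 ⊔ C_4. No automorphism exchanges components of different sizes, hence Aut(G) is the direct product D_5 × D_4, order 80.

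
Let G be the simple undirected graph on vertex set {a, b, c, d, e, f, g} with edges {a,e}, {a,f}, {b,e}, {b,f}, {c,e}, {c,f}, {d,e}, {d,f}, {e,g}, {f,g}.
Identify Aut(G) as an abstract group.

The vertices split by degree into {e, f} (degree 5) and {a, b, c, d, g} (degree 2); every edge runs between the two parts, so G is the complete bipartite graph K_{2,5}. Automorphisms preserve the bipartition setwise (since the parts differ in size) and act as S_2 × S_5 within it; |Aut| = 240.

S_2 × S_5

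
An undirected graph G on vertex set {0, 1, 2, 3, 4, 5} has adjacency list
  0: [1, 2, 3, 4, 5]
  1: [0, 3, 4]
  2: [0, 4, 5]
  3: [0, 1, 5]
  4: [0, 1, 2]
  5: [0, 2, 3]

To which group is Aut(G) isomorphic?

the dihedral group of order 10

Vertex 0 is the unique vertex of degree 5; the remaining 5 vertices each have degree 3 and induce a cycle, so G is the wheel on 6 vertices with hub 0. With the hub fixed, the remaining symmetry is that of the rim cycle C_5, giving the dihedral group D_5.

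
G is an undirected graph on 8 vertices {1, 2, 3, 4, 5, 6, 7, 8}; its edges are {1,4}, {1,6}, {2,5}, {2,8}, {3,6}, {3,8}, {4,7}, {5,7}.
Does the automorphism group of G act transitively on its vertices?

G is 2-regular and connected on 8 vertices, i.e. the cycle C_8. C_8 has 8 rotations and 8 reflections, so Aut(C_8) ≅ D_8 of order 16. Under this action every vertex can be carried to every other, so G is vertex-transitive.

Yes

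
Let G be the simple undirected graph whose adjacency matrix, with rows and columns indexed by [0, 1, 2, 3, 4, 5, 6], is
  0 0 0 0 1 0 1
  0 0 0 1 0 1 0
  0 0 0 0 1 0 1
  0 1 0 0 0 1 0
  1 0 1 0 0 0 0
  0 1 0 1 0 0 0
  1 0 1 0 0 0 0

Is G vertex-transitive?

No

G has two connected components, {0, 2, 4, 6} and {1, 3, 5}; each is 2-regular, so G = C_4 ⊔ C_3. The orbit of 0 under Aut(G) is {0, 2, 4, 6}, which does not contain 1, so G is not vertex-transitive.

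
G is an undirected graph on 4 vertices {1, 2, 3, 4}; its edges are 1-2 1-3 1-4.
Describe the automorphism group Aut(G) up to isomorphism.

the symmetric group on 3 letters

Vertex 1 has degree 3 and every other vertex has degree 1, so G is the star K_{1,3} with centre 1. The 3 leaves are pairwise interchangeable while the centre is fixed, giving Aut(G) = S_3.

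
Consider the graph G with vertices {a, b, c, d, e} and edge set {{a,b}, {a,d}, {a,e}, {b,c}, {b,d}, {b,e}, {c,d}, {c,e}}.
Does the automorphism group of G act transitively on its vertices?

Vertex b is the only vertex of degree 4, so every automorphism fixes it; G is not vertex-transitive.

No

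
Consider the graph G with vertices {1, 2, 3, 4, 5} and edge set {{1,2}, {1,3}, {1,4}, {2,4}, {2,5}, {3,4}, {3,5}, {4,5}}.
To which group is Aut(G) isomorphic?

D_4

Vertex 4 is the unique vertex of degree 4; the remaining 4 vertices each have degree 3 and induce a cycle, so G is the wheel on 5 vertices with hub 4. With the hub fixed, the remaining symmetry is that of the rim cycle C_4, giving the dihedral group D_4.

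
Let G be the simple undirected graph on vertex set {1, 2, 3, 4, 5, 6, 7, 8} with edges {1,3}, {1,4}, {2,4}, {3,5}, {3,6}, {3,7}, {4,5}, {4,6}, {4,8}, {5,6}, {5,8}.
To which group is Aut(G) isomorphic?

The degree sequence is [2, 1, 4, 5, 4, 3, 1, 2]. Checking the degree-preserving permutations of the vertex set shows that none except the identity preserves every edge, so Aut(G) is trivial.

the trivial group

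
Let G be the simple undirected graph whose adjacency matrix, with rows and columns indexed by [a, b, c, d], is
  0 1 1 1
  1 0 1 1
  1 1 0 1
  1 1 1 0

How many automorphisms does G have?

Every vertex has degree 3, so G is the complete graph K_4. Any permutation of the 4 vertices preserves K_4, so Aut(K_4) = S_4 of order 4! = 24.

24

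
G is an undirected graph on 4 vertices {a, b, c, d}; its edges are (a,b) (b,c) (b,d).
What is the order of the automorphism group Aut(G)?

6

Vertex b has degree 3 and every other vertex has degree 1, so G is the star K_{1,3} with centre b. Any automorphism fixes the centre and permutes the 3 leaves freely, so Aut(G) ≅ S_3 of order 3! = 6.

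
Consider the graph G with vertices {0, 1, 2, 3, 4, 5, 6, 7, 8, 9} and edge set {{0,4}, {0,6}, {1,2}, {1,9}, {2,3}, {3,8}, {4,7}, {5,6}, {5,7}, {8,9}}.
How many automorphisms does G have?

200

G has two connected components, {0, 4, 5, 6, 7} and {1, 2, 3, 8, 9}; each is 2-regular, so G = C_5 ⊔ C_5. With two isomorphic components, Aut(G) = Aut(C_5) ≀ S_2 = (D_5 × D_5) ⋊ Z_2: permute each cycle by D_5, then optionally swap the two cycles. Order 2·(2·5)² = 200.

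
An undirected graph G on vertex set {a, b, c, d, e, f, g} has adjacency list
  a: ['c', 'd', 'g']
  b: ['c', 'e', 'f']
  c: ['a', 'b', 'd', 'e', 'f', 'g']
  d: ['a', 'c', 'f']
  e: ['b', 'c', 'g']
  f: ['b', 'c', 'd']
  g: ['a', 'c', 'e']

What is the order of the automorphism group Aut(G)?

12

Vertex c is the unique vertex of degree 6; the remaining 6 vertices each have degree 3 and induce a cycle, so G is the wheel on 7 vertices with hub c. With the hub fixed, the remaining symmetry is that of the rim cycle C_6, giving the dihedral group D_6.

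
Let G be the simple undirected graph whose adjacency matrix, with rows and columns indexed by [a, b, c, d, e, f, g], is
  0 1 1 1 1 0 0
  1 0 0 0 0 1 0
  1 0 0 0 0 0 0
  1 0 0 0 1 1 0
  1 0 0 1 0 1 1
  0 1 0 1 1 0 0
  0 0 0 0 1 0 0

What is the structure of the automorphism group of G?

1

The degree sequence is [4, 2, 1, 3, 4, 3, 1]. Checking the degree-preserving permutations of the vertex set shows that none except the identity preserves every edge, so Aut(G) is trivial.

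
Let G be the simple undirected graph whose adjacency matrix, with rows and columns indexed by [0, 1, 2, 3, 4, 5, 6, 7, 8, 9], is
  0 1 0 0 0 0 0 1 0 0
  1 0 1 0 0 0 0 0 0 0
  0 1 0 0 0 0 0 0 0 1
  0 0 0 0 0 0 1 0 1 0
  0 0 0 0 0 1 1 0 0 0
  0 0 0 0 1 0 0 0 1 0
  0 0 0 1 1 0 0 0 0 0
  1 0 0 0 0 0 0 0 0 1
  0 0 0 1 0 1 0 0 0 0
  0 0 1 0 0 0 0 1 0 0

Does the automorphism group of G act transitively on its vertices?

G has two connected components, {3, 4, 5, 6, 8} and {0, 1, 2, 7, 9}; each is 2-regular, so G = C_5 ⊔ C_5. With two isomorphic components, Aut(G) = Aut(C_5) ≀ S_2 = (D_5 × D_5) ⋊ Z_2: permute each cycle by D_5, then optionally swap the two cycles. Order 2·(2·5)² = 200. This group acts transitively on the 10 vertices.

Yes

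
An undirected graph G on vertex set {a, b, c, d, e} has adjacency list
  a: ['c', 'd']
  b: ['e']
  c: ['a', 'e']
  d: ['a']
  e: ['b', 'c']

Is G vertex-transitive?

No

Automorphisms preserve degree, but G has vertices of degree 1 and vertices of degree 2; no automorphism maps one to the other, so G is not vertex-transitive.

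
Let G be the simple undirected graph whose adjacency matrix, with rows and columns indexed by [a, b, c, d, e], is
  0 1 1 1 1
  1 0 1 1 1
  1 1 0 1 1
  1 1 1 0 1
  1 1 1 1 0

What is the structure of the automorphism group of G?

the symmetric group on 5 letters

All 5 vertices are pairwise adjacent: G = K_5. Every bijection on the vertex set is an automorphism of K_5; hence Aut(K_5) ≅ S_5, order 120.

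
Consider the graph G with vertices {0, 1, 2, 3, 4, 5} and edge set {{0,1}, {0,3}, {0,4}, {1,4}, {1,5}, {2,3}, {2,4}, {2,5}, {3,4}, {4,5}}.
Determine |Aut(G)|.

10

Vertex 4 is the unique vertex of degree 5; the remaining 5 vertices each have degree 3 and induce a cycle, so G is the wheel on 6 vertices with hub 4. With the hub fixed, the remaining symmetry is that of the rim cycle C_5, giving the dihedral group D_5.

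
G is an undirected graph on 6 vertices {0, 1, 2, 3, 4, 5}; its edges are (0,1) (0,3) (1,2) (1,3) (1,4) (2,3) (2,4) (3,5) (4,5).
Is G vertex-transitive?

No

Automorphisms preserve degree, but G has vertices of degree 2 and vertices of degree 4; no automorphism maps one to the other, so G is not vertex-transitive.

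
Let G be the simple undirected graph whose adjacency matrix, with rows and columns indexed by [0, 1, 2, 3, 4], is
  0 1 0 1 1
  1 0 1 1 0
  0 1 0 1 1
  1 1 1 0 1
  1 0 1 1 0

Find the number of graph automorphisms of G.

8

Vertex 3 is the unique vertex of degree 4; the remaining 4 vertices each have degree 3 and induce a cycle, so G is the wheel on 5 vertices with hub 3. Every automorphism fixes the hub and acts on the rim 4-cycle, so Aut(G) ≅ Aut(C_4) = D_4 of order 8.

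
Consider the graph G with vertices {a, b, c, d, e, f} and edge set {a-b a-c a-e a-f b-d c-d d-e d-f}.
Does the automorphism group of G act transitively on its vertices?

Automorphisms preserve degree, but G has vertices of degree 2 and vertices of degree 4; no automorphism maps one to the other, so G is not vertex-transitive.

No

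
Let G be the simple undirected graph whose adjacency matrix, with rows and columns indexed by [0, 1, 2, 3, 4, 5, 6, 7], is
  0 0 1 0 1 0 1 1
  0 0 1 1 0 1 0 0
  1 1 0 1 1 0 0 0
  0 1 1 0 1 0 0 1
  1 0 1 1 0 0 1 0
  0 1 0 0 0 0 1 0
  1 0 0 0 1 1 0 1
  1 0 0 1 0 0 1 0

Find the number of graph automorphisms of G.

The degree sequence is [4, 3, 4, 4, 4, 2, 4, 3]. Checking the degree-preserving permutations of the vertex set shows that none except the identity preserves every edge, so Aut(G) is trivial.

1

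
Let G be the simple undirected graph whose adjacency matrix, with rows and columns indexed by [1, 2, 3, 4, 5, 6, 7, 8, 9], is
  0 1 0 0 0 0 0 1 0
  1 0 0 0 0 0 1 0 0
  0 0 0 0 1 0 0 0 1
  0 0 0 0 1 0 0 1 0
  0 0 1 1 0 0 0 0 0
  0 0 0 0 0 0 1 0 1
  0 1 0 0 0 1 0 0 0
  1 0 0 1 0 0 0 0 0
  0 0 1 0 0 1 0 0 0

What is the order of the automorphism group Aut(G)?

Every vertex has degree 2 and the graph is connected, so G is the 9-cycle C_9. The automorphisms of the 9-cycle are exactly the symmetries of a regular 9-gon: the dihedral group D_9, |D_9| = 18.

18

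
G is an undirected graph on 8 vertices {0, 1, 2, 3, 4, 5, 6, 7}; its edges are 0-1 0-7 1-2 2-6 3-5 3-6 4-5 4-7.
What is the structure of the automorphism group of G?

the dihedral group of order 16

G is 2-regular and connected on 8 vertices, i.e. the cycle C_8. The automorphisms of the 8-cycle are exactly the symmetries of a regular 8-gon: the dihedral group D_8, |D_8| = 16.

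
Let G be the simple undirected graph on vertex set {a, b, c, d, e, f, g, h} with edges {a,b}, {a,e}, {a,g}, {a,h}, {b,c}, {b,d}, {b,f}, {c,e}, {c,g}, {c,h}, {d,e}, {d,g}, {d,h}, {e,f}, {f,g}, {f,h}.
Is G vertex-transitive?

Yes

G is 4-regular and bipartite with parts {b, e, g, h} and {a, c, d, f} (each part is independent and every cross-pair is an edge), so G = K_{4,4}. Aut(K_{4,4}) is the wreath product S_4 ≀ Z_2: permute within each part, then optionally swap the parts; |Aut| = 2·(4!)² = 1152. This group acts transitively on the 8 vertices.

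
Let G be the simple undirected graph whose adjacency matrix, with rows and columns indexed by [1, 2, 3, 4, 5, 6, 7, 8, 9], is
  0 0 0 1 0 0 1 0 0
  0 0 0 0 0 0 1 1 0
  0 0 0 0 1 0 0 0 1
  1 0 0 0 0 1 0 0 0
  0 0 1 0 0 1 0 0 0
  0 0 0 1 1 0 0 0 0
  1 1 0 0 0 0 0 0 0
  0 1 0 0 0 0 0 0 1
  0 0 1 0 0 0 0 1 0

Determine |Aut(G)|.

18

Every vertex has degree 2 and the graph is connected, so G is the 9-cycle C_9. C_9 has 9 rotations and 9 reflections, so Aut(C_9) ≅ D_9 of order 18.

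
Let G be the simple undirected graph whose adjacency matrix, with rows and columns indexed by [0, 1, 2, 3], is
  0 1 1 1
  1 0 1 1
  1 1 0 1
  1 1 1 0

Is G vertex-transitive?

Every vertex has degree 3, so G is the complete graph K_4. Any permutation of the 4 vertices preserves K_4, so Aut(K_4) = S_4 of order 4! = 24. This group acts transitively on the 4 vertices.

Yes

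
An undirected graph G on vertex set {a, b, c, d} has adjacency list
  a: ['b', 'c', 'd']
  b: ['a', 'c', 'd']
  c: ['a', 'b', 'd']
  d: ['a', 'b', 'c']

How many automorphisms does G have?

All 4 vertices are pairwise adjacent: G = K_4. Any permutation of the 4 vertices preserves K_4, so Aut(K_4) = S_4 of order 4! = 24.

24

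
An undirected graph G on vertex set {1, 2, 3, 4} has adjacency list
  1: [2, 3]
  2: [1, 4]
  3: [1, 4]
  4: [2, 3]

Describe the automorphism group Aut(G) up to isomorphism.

G is 2-regular and bipartite on 2^2 = 4 vertices with girth 4; it is the hypercube graph Q_2. The symmetry group of the 2-cube is the hyperoctahedral group B_2 = Z_2 ≀ S_2, of order 2^2·2! = 8.

Z_2^2 ⋊ S_2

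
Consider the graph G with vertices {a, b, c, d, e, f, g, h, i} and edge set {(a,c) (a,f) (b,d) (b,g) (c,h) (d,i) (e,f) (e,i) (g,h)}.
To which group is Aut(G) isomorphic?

the dihedral group of order 18

Every vertex has degree 2 and the graph is connected, so G is the 9-cycle C_9. C_9 has 9 rotations and 9 reflections, so Aut(C_9) ≅ D_9 of order 18.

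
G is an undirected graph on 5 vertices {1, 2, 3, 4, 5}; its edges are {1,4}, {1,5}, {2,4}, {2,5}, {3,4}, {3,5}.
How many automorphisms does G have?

The vertices split by degree into {4, 5} (degree 3) and {1, 2, 3} (degree 2); every edge runs between the two parts, so G is the complete bipartite graph K_{2,3}. The parts have unequal sizes, so no automorphism swaps them; each part is permuted independently, giving S_2 × S_3 of order 2!·3! = 12.

12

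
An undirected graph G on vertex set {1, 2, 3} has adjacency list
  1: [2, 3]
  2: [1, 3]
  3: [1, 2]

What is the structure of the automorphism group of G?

All 3 vertices are pairwise adjacent: G = K_3. Any permutation of the 3 vertices preserves K_3, so Aut(K_3) = S_3 of order 3! = 6.

the symmetric group on 3 letters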